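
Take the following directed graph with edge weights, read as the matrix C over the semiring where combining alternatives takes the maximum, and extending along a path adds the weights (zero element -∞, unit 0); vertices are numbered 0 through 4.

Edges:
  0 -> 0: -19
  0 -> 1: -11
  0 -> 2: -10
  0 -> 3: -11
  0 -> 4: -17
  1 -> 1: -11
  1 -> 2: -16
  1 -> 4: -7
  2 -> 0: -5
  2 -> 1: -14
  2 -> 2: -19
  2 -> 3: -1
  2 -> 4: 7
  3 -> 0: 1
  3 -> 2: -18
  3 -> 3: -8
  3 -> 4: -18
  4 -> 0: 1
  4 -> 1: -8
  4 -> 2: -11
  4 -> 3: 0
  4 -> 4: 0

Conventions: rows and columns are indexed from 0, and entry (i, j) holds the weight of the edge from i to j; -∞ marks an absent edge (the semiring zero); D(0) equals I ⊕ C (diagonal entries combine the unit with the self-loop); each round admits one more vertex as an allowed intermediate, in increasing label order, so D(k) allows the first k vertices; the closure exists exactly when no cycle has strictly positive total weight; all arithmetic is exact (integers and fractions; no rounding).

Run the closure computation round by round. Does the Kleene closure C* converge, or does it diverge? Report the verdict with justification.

D(0):
  [0, -11, -10, -11, -17]
  [-∞, 0, -16, -∞, -7]
  [-5, -14, 0, -1, 7]
  [1, -∞, -18, 0, -18]
  [1, -8, -11, 0, 0]
D(1):
  [0, -11, -10, -11, -17]
  [-∞, 0, -16, -∞, -7]
  [-5, -14, 0, -1, 7]
  [1, -10, -9, 0, -16]
  [1, -8, -9, 0, 0]
D(2):
  [0, -11, -10, -11, -17]
  [-∞, 0, -16, -∞, -7]
  [-5, -14, 0, -1, 7]
  [1, -10, -9, 0, -16]
  [1, -8, -9, 0, 0]
D(3):
  [0, -11, -10, -11, -3]
  [-21, 0, -16, -17, -7]
  [-5, -14, 0, -1, 7]
  [1, -10, -9, 0, -2]
  [1, -8, -9, 0, 0]
D(4):
  [0, -11, -10, -11, -3]
  [-16, 0, -16, -17, -7]
  [0, -11, 0, -1, 7]
  [1, -10, -9, 0, -2]
  [1, -8, -9, 0, 0]
D(5):
  [0, -11, -10, -3, -3]
  [-6, 0, -16, -7, -7]
  [8, -1, 0, 7, 7]
  [1, -10, -9, 0, -2]
  [1, -8, -9, 0, 0]
Key observation: every diagonal entry stays at the unit through all rounds, so no improving cycle exists.
Answer: CONVERGES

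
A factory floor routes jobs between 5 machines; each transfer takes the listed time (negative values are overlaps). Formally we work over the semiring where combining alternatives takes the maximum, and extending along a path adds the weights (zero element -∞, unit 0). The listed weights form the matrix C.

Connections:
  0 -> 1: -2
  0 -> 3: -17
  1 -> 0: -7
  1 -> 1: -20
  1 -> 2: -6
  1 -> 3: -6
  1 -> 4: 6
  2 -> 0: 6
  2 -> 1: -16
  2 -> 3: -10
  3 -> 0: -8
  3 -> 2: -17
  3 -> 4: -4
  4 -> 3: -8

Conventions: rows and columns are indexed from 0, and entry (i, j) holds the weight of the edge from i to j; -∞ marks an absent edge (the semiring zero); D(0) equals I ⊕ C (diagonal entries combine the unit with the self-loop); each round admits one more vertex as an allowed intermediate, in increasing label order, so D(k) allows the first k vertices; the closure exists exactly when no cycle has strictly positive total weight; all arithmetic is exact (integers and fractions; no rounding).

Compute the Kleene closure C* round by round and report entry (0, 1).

D(0):
  [0, -2, -∞, -17, -∞]
  [-7, 0, -6, -6, 6]
  [6, -16, 0, -10, -∞]
  [-8, -∞, -17, 0, -4]
  [-∞, -∞, -∞, -8, 0]
D(1):
  [0, -2, -∞, -17, -∞]
  [-7, 0, -6, -6, 6]
  [6, 4, 0, -10, -∞]
  [-8, -10, -17, 0, -4]
  [-∞, -∞, -∞, -8, 0]
D(2):
  [0, -2, -8, -8, 4]
  [-7, 0, -6, -6, 6]
  [6, 4, 0, -2, 10]
  [-8, -10, -16, 0, -4]
  [-∞, -∞, -∞, -8, 0]
D(3):
  [0, -2, -8, -8, 4]
  [0, 0, -6, -6, 6]
  [6, 4, 0, -2, 10]
  [-8, -10, -16, 0, -4]
  [-∞, -∞, -∞, -8, 0]
D(4):
  [0, -2, -8, -8, 4]
  [0, 0, -6, -6, 6]
  [6, 4, 0, -2, 10]
  [-8, -10, -16, 0, -4]
  [-16, -18, -24, -8, 0]
D(5):
  [0, -2, -8, -4, 4]
  [0, 0, -6, -2, 6]
  [6, 4, 0, 2, 10]
  [-8, -10, -16, 0, -4]
  [-16, -18, -24, -8, 0]
Answer: C*[0][1] = -2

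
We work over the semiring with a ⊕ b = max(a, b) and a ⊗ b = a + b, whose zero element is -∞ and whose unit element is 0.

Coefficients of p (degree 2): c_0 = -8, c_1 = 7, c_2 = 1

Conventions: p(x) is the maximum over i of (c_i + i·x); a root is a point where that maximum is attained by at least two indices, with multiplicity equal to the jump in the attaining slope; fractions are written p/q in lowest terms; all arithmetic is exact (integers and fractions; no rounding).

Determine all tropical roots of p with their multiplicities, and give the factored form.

hull edge (i=0, c=-8) to (i=1, c=7): slope 15, span 1
hull edge (i=1, c=7) to (i=2, c=1): slope -6, span 1
Factored form: p(x) = 1 ⊗ (x ⊕ (-15)) ⊗ (x ⊕ 6)
Answer: roots = -15 (mult 1), 6 (mult 1)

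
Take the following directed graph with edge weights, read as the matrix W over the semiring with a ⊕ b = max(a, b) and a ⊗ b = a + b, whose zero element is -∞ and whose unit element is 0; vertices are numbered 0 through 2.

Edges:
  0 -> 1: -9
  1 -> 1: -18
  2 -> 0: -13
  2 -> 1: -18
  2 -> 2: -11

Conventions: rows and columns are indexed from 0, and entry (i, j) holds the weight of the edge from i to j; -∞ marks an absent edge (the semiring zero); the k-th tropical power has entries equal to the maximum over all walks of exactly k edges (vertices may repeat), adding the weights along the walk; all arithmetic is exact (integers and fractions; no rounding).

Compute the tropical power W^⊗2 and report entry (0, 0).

W^⊗2:
  [-∞, -27, -∞]
  [-∞, -36, -∞]
  [-24, -22, -22]
Key observation: no walk of exactly 2 edges connects these vertices, so the entry is the semiring zero.
Answer: (W^⊗2)[0][0] = -∞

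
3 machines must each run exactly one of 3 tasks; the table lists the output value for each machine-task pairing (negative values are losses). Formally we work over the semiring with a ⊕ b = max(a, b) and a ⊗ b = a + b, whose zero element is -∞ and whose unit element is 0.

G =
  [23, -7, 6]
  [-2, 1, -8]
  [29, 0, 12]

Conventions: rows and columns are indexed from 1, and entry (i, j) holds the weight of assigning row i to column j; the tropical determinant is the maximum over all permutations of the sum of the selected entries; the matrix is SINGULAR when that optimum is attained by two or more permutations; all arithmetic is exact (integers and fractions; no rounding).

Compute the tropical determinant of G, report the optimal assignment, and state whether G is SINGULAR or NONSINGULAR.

σ = (1, 2, 3): 23 + 1 + 12 = 36
σ = (1, 3, 2): 23 + (-8) + 0 = 15
σ = (2, 1, 3): (-7) + (-2) + 12 = 3
σ = (2, 3, 1): (-7) + (-8) + 29 = 14
σ = (3, 1, 2): 6 + (-2) + 0 = 4
σ = (3, 2, 1): 6 + 1 + 29 = 36
Optimal value attained by: σ = (1, 2, 3).
Answer: det⊕(G) = 36; verdict: SINGULAR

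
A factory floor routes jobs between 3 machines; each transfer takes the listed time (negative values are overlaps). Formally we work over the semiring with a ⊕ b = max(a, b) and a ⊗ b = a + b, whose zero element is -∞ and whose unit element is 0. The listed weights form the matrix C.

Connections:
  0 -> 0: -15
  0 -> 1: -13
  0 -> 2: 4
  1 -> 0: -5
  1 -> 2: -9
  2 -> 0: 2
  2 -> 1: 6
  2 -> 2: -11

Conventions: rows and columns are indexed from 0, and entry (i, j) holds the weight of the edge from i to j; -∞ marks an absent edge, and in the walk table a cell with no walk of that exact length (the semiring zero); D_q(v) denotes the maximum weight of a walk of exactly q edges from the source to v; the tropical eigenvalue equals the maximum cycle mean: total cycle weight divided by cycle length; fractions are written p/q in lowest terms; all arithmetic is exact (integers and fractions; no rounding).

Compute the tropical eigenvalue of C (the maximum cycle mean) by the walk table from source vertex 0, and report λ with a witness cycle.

q=0: [0, -∞, -∞]
q=1: [-15, -13, 4]
q=2: [6, 10, -7]
q=3: [5, -1, 10]
Optimal cycle mean attained by: cycle 0->2->0, total 4 + 2, length 2.
Answer: λ = 3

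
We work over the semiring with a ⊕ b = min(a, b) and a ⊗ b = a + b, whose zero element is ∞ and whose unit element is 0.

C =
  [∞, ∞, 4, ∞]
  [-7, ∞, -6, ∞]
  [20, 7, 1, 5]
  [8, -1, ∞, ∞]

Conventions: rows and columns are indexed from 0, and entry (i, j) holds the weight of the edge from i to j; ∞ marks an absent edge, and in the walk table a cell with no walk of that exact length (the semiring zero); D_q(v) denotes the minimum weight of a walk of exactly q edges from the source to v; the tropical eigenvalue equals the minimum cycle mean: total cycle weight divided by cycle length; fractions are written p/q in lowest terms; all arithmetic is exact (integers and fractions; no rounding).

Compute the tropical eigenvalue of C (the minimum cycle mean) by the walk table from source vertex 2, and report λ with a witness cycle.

q=0: [∞, ∞, 0, ∞]
q=1: [20, 7, 1, 5]
q=2: [0, 4, 1, 6]
q=3: [-3, 5, -2, 6]
q=4: [-2, 5, -1, 3]
Optimal cycle mean attained by: cycle 1->2->3->1, total (-6) + 5 + (-1), length 3.
Answer: λ = -2/3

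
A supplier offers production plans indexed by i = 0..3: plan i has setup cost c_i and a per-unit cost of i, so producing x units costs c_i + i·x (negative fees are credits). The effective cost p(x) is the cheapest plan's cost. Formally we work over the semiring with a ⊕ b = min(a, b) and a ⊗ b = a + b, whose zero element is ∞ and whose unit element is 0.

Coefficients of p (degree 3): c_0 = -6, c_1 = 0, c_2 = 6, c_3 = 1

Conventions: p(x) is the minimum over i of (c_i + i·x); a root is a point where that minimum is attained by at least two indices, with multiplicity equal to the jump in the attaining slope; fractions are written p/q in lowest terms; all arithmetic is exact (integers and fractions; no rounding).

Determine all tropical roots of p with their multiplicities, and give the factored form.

hull edge (i=0, c=-6) to (i=3, c=1): slope 7/3, span 3
Factored form: p(x) = 1 ⊗ (x ⊕ (-7/3)) ⊗ (x ⊕ (-7/3)) ⊗ (x ⊕ (-7/3))
Answer: roots = -7/3 (mult 3)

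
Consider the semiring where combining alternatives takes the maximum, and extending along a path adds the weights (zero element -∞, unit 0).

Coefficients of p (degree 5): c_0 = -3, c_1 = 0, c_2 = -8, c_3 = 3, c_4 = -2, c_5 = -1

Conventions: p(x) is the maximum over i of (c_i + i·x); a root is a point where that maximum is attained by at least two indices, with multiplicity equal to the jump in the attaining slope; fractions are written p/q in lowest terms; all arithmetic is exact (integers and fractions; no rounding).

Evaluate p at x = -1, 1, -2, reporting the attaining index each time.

p(-1) = max(-3+0·(-1)=-3, 0+1·(-1)=-1, -8+2·(-1)=-10, 3+3·(-1)=0, -2+4·(-1)=-6, -1+5·(-1)=-6) = 0 (attained by i=3)
p(1) = max(-3+0·1=-3, 0+1·1=1, -8+2·1=-6, 3+3·1=6, -2+4·1=2, -1+5·1=4) = 6 (attained by i=3)
p(-2) = max(-3+0·(-2)=-3, 0+1·(-2)=-2, -8+2·(-2)=-12, 3+3·(-2)=-3, -2+4·(-2)=-10, -1+5·(-2)=-11) = -2 (attained by i=1)
Answer: p(-1) = 0; p(1) = 6; p(-2) = -2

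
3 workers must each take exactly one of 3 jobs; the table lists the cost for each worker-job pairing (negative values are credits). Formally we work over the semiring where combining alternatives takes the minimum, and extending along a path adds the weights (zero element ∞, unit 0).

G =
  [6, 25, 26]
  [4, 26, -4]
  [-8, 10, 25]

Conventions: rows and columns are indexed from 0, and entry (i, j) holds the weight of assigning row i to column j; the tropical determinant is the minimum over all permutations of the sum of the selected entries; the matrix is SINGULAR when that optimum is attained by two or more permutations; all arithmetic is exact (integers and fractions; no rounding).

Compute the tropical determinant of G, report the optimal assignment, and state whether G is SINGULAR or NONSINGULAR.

σ = (0, 1, 2): 6 + 26 + 25 = 57
σ = (0, 2, 1): 6 + (-4) + 10 = 12
σ = (1, 0, 2): 25 + 4 + 25 = 54
σ = (1, 2, 0): 25 + (-4) + (-8) = 13
σ = (2, 0, 1): 26 + 4 + 10 = 40
σ = (2, 1, 0): 26 + 26 + (-8) = 44
Optimal value attained by: σ = (0, 2, 1).
Answer: det⊕(G) = 12; verdict: NONSINGULAR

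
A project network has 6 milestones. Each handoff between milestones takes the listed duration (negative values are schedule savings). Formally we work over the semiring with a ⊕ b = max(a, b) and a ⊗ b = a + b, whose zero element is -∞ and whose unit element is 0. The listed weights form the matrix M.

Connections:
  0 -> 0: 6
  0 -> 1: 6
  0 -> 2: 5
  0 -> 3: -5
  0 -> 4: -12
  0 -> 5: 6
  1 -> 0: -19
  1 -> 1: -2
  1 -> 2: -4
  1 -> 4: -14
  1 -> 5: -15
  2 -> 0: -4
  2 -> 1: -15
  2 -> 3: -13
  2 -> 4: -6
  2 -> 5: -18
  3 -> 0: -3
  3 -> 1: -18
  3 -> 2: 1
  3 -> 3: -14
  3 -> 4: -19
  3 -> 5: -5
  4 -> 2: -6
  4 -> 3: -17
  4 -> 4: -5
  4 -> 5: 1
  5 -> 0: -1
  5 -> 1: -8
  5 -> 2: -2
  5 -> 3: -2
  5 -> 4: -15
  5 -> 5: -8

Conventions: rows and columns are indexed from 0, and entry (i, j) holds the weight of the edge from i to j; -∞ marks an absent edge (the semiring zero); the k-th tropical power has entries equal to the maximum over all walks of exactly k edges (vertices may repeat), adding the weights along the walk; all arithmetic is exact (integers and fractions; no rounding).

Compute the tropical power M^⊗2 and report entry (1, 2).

M^⊗2:
  [12, 12, 11, 4, -1, 12]
  [-8, -4, -6, -17, -10, -13]
  [2, 2, 1, -9, -11, 2]
  [3, 3, 2, -7, -5, 3]
  [0, -7, -1, -1, -10, -4]
  [5, 5, 4, -6, -8, 5]
Key observation: the optimum is the walk 1->1->2, with weight (-2) + (-4) = -6.
Optimal value attained by: walk 1->1->2.
Answer: (M^⊗2)[1][2] = -6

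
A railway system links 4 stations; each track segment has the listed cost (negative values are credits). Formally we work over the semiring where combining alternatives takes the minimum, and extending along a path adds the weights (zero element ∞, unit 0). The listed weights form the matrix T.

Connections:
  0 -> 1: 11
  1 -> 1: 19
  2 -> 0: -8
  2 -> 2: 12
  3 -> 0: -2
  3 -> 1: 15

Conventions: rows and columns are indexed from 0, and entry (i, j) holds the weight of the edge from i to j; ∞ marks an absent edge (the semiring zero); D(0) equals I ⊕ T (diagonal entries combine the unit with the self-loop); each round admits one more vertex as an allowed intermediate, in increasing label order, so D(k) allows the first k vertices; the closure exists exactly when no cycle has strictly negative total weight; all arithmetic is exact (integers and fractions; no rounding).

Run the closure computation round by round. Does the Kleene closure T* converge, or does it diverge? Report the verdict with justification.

D(0):
  [0, 11, ∞, ∞]
  [∞, 0, ∞, ∞]
  [-8, ∞, 0, ∞]
  [-2, 15, ∞, 0]
D(1):
  [0, 11, ∞, ∞]
  [∞, 0, ∞, ∞]
  [-8, 3, 0, ∞]
  [-2, 9, ∞, 0]
D(2):
  [0, 11, ∞, ∞]
  [∞, 0, ∞, ∞]
  [-8, 3, 0, ∞]
  [-2, 9, ∞, 0]
D(3):
  [0, 11, ∞, ∞]
  [∞, 0, ∞, ∞]
  [-8, 3, 0, ∞]
  [-2, 9, ∞, 0]
D(4):
  [0, 11, ∞, ∞]
  [∞, 0, ∞, ∞]
  [-8, 3, 0, ∞]
  [-2, 9, ∞, 0]
Key observation: every diagonal entry stays at the unit through all rounds, so no improving cycle exists.
Answer: CONVERGES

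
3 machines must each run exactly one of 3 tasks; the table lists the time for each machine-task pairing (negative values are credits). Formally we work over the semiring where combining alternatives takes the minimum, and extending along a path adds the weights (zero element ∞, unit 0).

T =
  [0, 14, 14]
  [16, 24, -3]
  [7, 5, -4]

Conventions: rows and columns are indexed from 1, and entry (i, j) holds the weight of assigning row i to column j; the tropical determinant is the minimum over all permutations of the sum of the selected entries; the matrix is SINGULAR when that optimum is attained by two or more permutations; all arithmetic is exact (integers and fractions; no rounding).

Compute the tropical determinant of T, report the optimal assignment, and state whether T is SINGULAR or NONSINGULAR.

σ = (1, 2, 3): 0 + 24 + (-4) = 20
σ = (1, 3, 2): 0 + (-3) + 5 = 2
σ = (2, 1, 3): 14 + 16 + (-4) = 26
σ = (2, 3, 1): 14 + (-3) + 7 = 18
σ = (3, 1, 2): 14 + 16 + 5 = 35
σ = (3, 2, 1): 14 + 24 + 7 = 45
Optimal value attained by: σ = (1, 3, 2).
Answer: det⊕(T) = 2; verdict: NONSINGULAR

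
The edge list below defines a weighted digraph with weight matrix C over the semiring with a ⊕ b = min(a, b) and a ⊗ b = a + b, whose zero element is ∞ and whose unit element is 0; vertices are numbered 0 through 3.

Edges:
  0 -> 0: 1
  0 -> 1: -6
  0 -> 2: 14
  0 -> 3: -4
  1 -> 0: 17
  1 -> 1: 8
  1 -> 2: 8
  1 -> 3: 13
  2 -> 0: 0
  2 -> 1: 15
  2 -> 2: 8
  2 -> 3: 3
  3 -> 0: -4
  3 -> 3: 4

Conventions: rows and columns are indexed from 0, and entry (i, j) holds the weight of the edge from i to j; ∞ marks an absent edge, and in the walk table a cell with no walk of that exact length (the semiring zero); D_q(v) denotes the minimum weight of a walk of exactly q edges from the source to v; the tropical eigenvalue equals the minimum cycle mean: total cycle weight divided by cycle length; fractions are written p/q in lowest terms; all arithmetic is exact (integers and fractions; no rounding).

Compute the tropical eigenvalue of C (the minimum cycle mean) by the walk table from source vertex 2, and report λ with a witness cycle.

q=0: [∞, ∞, 0, ∞]
q=1: [0, 15, 8, 3]
q=2: [-1, -6, 14, -4]
q=3: [-8, -7, 2, -5]
q=4: [-9, -14, 1, -12]
Optimal cycle mean attained by: cycle 0->3->0, total (-4) + (-4), length 2.
Answer: λ = -4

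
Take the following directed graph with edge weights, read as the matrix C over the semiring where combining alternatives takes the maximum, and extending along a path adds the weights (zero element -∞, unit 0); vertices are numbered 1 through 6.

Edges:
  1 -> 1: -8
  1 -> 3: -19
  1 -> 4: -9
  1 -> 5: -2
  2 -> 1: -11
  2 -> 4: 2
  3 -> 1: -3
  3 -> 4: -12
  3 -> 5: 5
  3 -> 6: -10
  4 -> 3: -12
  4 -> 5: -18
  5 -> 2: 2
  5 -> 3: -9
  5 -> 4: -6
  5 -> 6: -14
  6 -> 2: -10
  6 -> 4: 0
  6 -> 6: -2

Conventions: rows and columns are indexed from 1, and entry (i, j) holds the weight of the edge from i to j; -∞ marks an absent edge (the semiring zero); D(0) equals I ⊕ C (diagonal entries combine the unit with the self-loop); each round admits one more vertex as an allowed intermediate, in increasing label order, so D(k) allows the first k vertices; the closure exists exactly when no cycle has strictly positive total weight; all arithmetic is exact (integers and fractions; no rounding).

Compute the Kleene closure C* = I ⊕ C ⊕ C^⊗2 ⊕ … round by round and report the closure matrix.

D(0):
  [0, -∞, -19, -9, -2, -∞]
  [-11, 0, -∞, 2, -∞, -∞]
  [-3, -∞, 0, -12, 5, -10]
  [-∞, -∞, -12, 0, -18, -∞]
  [-∞, 2, -9, -6, 0, -14]
  [-∞, -10, -∞, 0, -∞, 0]
D(1):
  [0, -∞, -19, -9, -2, -∞]
  [-11, 0, -30, 2, -13, -∞]
  [-3, -∞, 0, -12, 5, -10]
  [-∞, -∞, -12, 0, -18, -∞]
  [-∞, 2, -9, -6, 0, -14]
  [-∞, -10, -∞, 0, -∞, 0]
D(2):
  [0, -∞, -19, -9, -2, -∞]
  [-11, 0, -30, 2, -13, -∞]
  [-3, -∞, 0, -12, 5, -10]
  [-∞, -∞, -12, 0, -18, -∞]
  [-9, 2, -9, 4, 0, -14]
  [-21, -10, -40, 0, -23, 0]
D(3):
  [0, -∞, -19, -9, -2, -29]
  [-11, 0, -30, 2, -13, -40]
  [-3, -∞, 0, -12, 5, -10]
  [-15, -∞, -12, 0, -7, -22]
  [-9, 2, -9, 4, 0, -14]
  [-21, -10, -40, 0, -23, 0]
D(4):
  [0, -∞, -19, -9, -2, -29]
  [-11, 0, -10, 2, -5, -20]
  [-3, -∞, 0, -12, 5, -10]
  [-15, -∞, -12, 0, -7, -22]
  [-9, 2, -8, 4, 0, -14]
  [-15, -10, -12, 0, -7, 0]
D(5):
  [0, 0, -10, 2, -2, -16]
  [-11, 0, -10, 2, -5, -19]
  [-3, 7, 0, 9, 5, -9]
  [-15, -5, -12, 0, -7, -21]
  [-9, 2, -8, 4, 0, -14]
  [-15, -5, -12, 0, -7, 0]
D(6):
  [0, 0, -10, 2, -2, -16]
  [-11, 0, -10, 2, -5, -19]
  [-3, 7, 0, 9, 5, -9]
  [-15, -5, -12, 0, -7, -21]
  [-9, 2, -8, 4, 0, -14]
  [-15, -5, -12, 0, -7, 0]
Answer: C* = [[0, 0, -10, 2, -2, -16], [-11, 0, -10, 2, -5, -19], [-3, 7, 0, 9, 5, -9], [-15, -5, -12, 0, -7, -21], [-9, 2, -8, 4, 0, -14], [-15, -5, -12, 0, -7, 0]]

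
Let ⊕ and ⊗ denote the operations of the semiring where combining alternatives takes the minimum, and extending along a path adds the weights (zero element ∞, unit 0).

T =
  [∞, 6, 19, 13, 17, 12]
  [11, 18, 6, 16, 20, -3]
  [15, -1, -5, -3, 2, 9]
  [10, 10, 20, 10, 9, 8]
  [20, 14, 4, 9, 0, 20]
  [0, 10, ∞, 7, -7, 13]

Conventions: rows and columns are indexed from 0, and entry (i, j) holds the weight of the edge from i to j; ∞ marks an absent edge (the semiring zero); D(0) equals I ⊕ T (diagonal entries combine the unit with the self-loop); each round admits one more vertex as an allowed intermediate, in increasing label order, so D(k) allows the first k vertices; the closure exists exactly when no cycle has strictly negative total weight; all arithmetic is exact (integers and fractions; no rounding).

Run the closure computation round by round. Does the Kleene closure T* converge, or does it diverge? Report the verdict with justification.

Detection: at round 0, diagonal entry (2, 2) turns strictly negative.
Key observation: the cycle 2->2 has total weight (-5), which is strictly negative.
Answer: DIVERGES — negative cycle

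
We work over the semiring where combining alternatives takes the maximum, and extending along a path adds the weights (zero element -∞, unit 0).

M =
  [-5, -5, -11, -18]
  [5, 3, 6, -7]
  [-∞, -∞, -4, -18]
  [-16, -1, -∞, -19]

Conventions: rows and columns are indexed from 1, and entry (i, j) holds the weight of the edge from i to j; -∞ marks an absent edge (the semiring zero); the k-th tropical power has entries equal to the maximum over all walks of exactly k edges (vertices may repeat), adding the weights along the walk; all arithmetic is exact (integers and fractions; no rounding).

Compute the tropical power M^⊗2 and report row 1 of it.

M^⊗2:
  [0, -2, 1, -12]
  [8, 6, 9, -4]
  [-34, -19, -8, -22]
  [4, 2, 5, -8]
Answer: row 1 of M^⊗2 = [0, -2, 1, -12]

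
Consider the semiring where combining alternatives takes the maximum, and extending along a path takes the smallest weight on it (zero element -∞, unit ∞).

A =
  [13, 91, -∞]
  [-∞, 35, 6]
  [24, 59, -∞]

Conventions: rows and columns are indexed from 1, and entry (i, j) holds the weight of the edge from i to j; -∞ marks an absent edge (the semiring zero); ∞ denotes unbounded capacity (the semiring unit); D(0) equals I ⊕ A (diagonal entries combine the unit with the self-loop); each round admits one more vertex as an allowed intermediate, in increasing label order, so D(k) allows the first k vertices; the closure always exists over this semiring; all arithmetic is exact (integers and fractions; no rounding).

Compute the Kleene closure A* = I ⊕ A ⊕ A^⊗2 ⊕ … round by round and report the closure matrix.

D(0):
  [∞, 91, -∞]
  [-∞, ∞, 6]
  [24, 59, ∞]
D(1):
  [∞, 91, -∞]
  [-∞, ∞, 6]
  [24, 59, ∞]
D(2):
  [∞, 91, 6]
  [-∞, ∞, 6]
  [24, 59, ∞]
D(3):
  [∞, 91, 6]
  [6, ∞, 6]
  [24, 59, ∞]
Answer: A* = [[∞, 91, 6], [6, ∞, 6], [24, 59, ∞]]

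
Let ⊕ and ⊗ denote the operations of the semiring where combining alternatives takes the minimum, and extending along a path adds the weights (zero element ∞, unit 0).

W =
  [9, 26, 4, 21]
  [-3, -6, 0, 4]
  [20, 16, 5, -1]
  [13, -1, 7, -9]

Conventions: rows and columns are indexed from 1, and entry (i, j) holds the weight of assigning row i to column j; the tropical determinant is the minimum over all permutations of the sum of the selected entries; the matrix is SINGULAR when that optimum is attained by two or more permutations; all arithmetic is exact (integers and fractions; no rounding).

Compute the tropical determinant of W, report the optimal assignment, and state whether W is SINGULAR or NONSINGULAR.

σ = (1, 2, 3, 4): 9 + (-6) + 5 + (-9) = -1
σ = (1, 2, 4, 3): 9 + (-6) + (-1) + 7 = 9
σ = (1, 3, 2, 4): 9 + 0 + 16 + (-9) = 16
σ = (1, 3, 4, 2): 9 + 0 + (-1) + (-1) = 7
σ = (1, 4, 2, 3): 9 + 4 + 16 + 7 = 36
σ = (1, 4, 3, 2): 9 + 4 + 5 + (-1) = 17
σ = (2, 1, 3, 4): 26 + (-3) + 5 + (-9) = 19
σ = (2, 1, 4, 3): 26 + (-3) + (-1) + 7 = 29
σ = (2, 3, 1, 4): 26 + 0 + 20 + (-9) = 37
σ = (2, 3, 4, 1): 26 + 0 + (-1) + 13 = 38
σ = (2, 4, 1, 3): 26 + 4 + 20 + 7 = 57
σ = (2, 4, 3, 1): 26 + 4 + 5 + 13 = 48
σ = (3, 1, 2, 4): 4 + (-3) + 16 + (-9) = 8
σ = (3, 1, 4, 2): 4 + (-3) + (-1) + (-1) = -1
σ = (3, 2, 1, 4): 4 + (-6) + 20 + (-9) = 9
σ = (3, 2, 4, 1): 4 + (-6) + (-1) + 13 = 10
σ = (3, 4, 1, 2): 4 + 4 + 20 + (-1) = 27
σ = (3, 4, 2, 1): 4 + 4 + 16 + 13 = 37
σ = (4, 1, 2, 3): 21 + (-3) + 16 + 7 = 41
σ = (4, 1, 3, 2): 21 + (-3) + 5 + (-1) = 22
σ = (4, 2, 1, 3): 21 + (-6) + 20 + 7 = 42
σ = (4, 2, 3, 1): 21 + (-6) + 5 + 13 = 33
σ = (4, 3, 1, 2): 21 + 0 + 20 + (-1) = 40
σ = (4, 3, 2, 1): 21 + 0 + 16 + 13 = 50
Optimal value attained by: σ = (1, 2, 3, 4).
Answer: det⊕(W) = -1; verdict: SINGULAR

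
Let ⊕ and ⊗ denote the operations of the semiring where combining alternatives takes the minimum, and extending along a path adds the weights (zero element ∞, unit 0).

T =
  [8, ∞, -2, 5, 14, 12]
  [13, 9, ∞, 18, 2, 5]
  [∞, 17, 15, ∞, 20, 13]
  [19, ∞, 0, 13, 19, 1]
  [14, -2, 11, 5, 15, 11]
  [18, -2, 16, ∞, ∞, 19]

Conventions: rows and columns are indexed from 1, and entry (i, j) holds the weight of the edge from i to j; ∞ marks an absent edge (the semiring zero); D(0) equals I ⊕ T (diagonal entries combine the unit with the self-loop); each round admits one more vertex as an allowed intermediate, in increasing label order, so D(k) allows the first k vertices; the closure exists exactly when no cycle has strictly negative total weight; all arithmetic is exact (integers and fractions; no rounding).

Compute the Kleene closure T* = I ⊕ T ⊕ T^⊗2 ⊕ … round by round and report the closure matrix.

D(0):
  [0, ∞, -2, 5, 14, 12]
  [13, 0, ∞, 18, 2, 5]
  [∞, 17, 0, ∞, 20, 13]
  [19, ∞, 0, 0, 19, 1]
  [14, -2, 11, 5, 0, 11]
  [18, -2, 16, ∞, ∞, 0]
D(1):
  [0, ∞, -2, 5, 14, 12]
  [13, 0, 11, 18, 2, 5]
  [∞, 17, 0, ∞, 20, 13]
  [19, ∞, 0, 0, 19, 1]
  [14, -2, 11, 5, 0, 11]
  [18, -2, 16, 23, 32, 0]
D(2):
  [0, ∞, -2, 5, 14, 12]
  [13, 0, 11, 18, 2, 5]
  [30, 17, 0, 35, 19, 13]
  [19, ∞, 0, 0, 19, 1]
  [11, -2, 9, 5, 0, 3]
  [11, -2, 9, 16, 0, 0]
D(3):
  [0, 15, -2, 5, 14, 11]
  [13, 0, 11, 18, 2, 5]
  [30, 17, 0, 35, 19, 13]
  [19, 17, 0, 0, 19, 1]
  [11, -2, 9, 5, 0, 3]
  [11, -2, 9, 16, 0, 0]
D(4):
  [0, 15, -2, 5, 14, 6]
  [13, 0, 11, 18, 2, 5]
  [30, 17, 0, 35, 19, 13]
  [19, 17, 0, 0, 19, 1]
  [11, -2, 5, 5, 0, 3]
  [11, -2, 9, 16, 0, 0]
D(5):
  [0, 12, -2, 5, 14, 6]
  [13, 0, 7, 7, 2, 5]
  [30, 17, 0, 24, 19, 13]
  [19, 17, 0, 0, 19, 1]
  [11, -2, 5, 5, 0, 3]
  [11, -2, 5, 5, 0, 0]
D(6):
  [0, 4, -2, 5, 6, 6]
  [13, 0, 7, 7, 2, 5]
  [24, 11, 0, 18, 13, 13]
  [12, -1, 0, 0, 1, 1]
  [11, -2, 5, 5, 0, 3]
  [11, -2, 5, 5, 0, 0]
Answer: T* = [[0, 4, -2, 5, 6, 6], [13, 0, 7, 7, 2, 5], [24, 11, 0, 18, 13, 13], [12, -1, 0, 0, 1, 1], [11, -2, 5, 5, 0, 3], [11, -2, 5, 5, 0, 0]]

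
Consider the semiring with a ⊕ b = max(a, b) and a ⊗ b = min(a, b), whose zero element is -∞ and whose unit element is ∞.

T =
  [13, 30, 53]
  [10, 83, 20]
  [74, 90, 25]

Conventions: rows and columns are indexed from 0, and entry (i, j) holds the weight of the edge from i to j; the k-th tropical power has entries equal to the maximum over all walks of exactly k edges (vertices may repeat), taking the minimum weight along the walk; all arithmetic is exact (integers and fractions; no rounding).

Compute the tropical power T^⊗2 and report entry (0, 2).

T^⊗2:
  [53, 53, 25]
  [20, 83, 20]
  [25, 83, 53]
Key observation: the optimum is the walk 0->2->2, with weight 53 min 25 = 25.
Optimal value attained by: walk 0->2->2.
Answer: (T^⊗2)[0][2] = 25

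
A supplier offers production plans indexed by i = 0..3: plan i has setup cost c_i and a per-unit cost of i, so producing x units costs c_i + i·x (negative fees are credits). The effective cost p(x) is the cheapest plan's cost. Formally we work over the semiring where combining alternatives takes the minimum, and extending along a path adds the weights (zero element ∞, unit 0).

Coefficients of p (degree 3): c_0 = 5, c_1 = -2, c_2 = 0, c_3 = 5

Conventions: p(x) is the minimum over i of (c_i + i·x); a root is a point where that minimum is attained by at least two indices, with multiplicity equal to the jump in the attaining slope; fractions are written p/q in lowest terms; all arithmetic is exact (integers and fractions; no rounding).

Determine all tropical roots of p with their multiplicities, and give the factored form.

hull edge (i=0, c=5) to (i=1, c=-2): slope -7, span 1
hull edge (i=1, c=-2) to (i=2, c=0): slope 2, span 1
hull edge (i=2, c=0) to (i=3, c=5): slope 5, span 1
Factored form: p(x) = 5 ⊗ (x ⊕ (-5)) ⊗ (x ⊕ (-2)) ⊗ (x ⊕ 7)
Answer: roots = -5 (mult 1), -2 (mult 1), 7 (mult 1)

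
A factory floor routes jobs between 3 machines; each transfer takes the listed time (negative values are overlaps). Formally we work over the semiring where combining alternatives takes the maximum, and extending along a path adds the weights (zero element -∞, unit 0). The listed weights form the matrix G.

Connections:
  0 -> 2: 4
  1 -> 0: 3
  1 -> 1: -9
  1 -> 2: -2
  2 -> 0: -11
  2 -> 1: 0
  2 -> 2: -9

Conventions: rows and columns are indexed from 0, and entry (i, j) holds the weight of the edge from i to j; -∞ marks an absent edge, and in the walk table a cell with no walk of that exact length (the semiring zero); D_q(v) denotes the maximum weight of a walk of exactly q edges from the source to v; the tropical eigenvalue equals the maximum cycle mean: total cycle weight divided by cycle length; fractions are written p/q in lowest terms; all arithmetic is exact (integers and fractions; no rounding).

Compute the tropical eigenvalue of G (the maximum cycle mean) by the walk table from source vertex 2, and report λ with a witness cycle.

q=0: [-∞, -∞, 0]
q=1: [-11, 0, -9]
q=2: [3, -9, -2]
q=3: [-6, -2, 7]
Optimal cycle mean attained by: cycle 0->2->1->0, total 4 + 0 + 3, length 3.
Answer: λ = 7/3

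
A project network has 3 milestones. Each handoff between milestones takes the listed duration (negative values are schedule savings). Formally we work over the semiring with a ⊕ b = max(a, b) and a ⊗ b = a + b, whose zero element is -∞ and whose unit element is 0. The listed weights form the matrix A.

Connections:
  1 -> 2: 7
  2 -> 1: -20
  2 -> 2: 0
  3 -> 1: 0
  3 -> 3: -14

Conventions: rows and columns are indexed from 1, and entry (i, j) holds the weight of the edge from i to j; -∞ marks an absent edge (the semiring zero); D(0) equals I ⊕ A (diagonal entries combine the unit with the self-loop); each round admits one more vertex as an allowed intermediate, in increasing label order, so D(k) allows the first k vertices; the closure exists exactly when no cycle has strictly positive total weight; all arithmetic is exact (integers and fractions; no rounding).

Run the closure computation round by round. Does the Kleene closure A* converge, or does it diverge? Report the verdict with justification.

D(0):
  [0, 7, -∞]
  [-20, 0, -∞]
  [0, -∞, 0]
D(1):
  [0, 7, -∞]
  [-20, 0, -∞]
  [0, 7, 0]
D(2):
  [0, 7, -∞]
  [-20, 0, -∞]
  [0, 7, 0]
D(3):
  [0, 7, -∞]
  [-20, 0, -∞]
  [0, 7, 0]
Key observation: every diagonal entry stays at the unit through all rounds, so no improving cycle exists.
Answer: CONVERGES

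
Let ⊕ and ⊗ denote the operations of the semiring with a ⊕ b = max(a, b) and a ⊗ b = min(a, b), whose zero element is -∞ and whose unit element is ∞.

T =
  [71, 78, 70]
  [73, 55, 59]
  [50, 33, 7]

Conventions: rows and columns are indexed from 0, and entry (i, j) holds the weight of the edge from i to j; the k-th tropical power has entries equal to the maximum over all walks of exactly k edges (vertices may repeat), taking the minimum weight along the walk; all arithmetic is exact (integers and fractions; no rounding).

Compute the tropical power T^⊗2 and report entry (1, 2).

T^⊗2:
  [73, 71, 70]
  [71, 73, 70]
  [50, 50, 50]
Key observation: the optimum is the walk 1->0->2, with weight 73 min 70 = 70.
Optimal value attained by: walk 1->0->2.
Answer: (T^⊗2)[1][2] = 70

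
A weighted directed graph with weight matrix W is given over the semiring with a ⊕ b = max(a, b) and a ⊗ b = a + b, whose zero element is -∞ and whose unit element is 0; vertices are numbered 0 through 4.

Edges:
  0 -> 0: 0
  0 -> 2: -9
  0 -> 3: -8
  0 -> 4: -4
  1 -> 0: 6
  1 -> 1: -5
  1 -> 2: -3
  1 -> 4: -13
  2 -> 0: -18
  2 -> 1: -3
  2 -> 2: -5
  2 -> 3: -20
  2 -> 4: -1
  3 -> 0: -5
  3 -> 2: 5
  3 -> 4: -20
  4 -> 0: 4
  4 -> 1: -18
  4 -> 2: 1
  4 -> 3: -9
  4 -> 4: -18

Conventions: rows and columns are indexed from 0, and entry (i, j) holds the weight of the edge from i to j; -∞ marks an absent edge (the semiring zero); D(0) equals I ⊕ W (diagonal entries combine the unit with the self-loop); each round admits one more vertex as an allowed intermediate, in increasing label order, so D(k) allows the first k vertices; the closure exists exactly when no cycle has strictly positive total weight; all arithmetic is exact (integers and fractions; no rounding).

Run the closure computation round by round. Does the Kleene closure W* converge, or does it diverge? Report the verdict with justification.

D(0):
  [0, -∞, -9, -8, -4]
  [6, 0, -3, -∞, -13]
  [-18, -3, 0, -20, -1]
  [-5, -∞, 5, 0, -20]
  [4, -18, 1, -9, 0]
D(1):
  [0, -∞, -9, -8, -4]
  [6, 0, -3, -2, 2]
  [-18, -3, 0, -20, -1]
  [-5, -∞, 5, 0, -9]
  [4, -18, 1, -4, 0]
D(2):
  [0, -∞, -9, -8, -4]
  [6, 0, -3, -2, 2]
  [3, -3, 0, -5, -1]
  [-5, -∞, 5, 0, -9]
  [4, -18, 1, -4, 0]
D(3):
  [0, -12, -9, -8, -4]
  [6, 0, -3, -2, 2]
  [3, -3, 0, -5, -1]
  [8, 2, 5, 0, 4]
  [4, -2, 1, -4, 0]
D(4):
  [0, -6, -3, -8, -4]
  [6, 0, 3, -2, 2]
  [3, -3, 0, -5, -1]
  [8, 2, 5, 0, 4]
  [4, -2, 1, -4, 0]
D(5):
  [0, -6, -3, -8, -4]
  [6, 0, 3, -2, 2]
  [3, -3, 0, -5, -1]
  [8, 2, 5, 0, 4]
  [4, -2, 1, -4, 0]
Key observation: every diagonal entry stays at the unit through all rounds, so no improving cycle exists.
Answer: CONVERGES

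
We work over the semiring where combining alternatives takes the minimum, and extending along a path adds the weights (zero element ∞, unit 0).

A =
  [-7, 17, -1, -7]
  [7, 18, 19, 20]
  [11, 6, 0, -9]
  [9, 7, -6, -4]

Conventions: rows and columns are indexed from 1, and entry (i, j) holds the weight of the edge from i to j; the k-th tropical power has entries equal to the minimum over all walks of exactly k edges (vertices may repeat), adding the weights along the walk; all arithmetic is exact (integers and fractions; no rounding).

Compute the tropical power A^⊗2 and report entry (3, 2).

A^⊗2:
  [-14, 0, -13, -14]
  [0, 24, 6, 0]
  [0, -2, -15, -13]
  [2, 0, -10, -15]
Key observation: the optimum is the walk 3->4->2, with weight (-9) + 7 = -2.
Optimal value attained by: walk 3->4->2.
Answer: (A^⊗2)[3][2] = -2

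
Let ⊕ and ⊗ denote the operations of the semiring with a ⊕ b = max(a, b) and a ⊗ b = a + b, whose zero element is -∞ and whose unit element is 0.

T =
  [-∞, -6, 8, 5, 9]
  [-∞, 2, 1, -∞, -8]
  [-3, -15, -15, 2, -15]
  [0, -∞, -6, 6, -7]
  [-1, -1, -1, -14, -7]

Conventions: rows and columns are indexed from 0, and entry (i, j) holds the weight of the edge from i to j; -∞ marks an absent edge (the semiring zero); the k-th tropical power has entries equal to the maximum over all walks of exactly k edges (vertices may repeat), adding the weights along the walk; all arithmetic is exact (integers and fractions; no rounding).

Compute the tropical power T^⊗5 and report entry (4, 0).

T^⊗2:
  [8, 8, 8, 11, 2]
  [-2, 4, 3, 3, -6]
  [2, -9, 5, 8, 6]
  [6, -6, 8, 12, 9]
  [-4, 1, 7, 4, 8]
T^⊗3:
  [11, 10, 16, 17, 17]
  [3, 6, 6, 9, 7]
  [8, 5, 10, 14, 11]
  [12, 8, 14, 18, 15]
  [7, 7, 7, 10, 5]
T^⊗4:
  [17, 16, 19, 23, 20]
  [9, 8, 11, 15, 12]
  [14, 10, 16, 20, 17]
  [18, 14, 20, 24, 21]
  [10, 9, 15, 16, 16]
T^⊗5:
  [23, 19, 25, 29, 26]
  [15, 11, 17, 21, 18]
  [20, 16, 22, 26, 23]
  [24, 20, 26, 30, 27]
  [16, 15, 18, 22, 19]
Key observation: the optimum is the walk 4->0->3->3->3->0, with weight (-1) + 5 + 6 + 6 + 0 = 16.
Optimal value attained by: walk 4->0->3->3->3->0.
Answer: (T^⊗5)[4][0] = 16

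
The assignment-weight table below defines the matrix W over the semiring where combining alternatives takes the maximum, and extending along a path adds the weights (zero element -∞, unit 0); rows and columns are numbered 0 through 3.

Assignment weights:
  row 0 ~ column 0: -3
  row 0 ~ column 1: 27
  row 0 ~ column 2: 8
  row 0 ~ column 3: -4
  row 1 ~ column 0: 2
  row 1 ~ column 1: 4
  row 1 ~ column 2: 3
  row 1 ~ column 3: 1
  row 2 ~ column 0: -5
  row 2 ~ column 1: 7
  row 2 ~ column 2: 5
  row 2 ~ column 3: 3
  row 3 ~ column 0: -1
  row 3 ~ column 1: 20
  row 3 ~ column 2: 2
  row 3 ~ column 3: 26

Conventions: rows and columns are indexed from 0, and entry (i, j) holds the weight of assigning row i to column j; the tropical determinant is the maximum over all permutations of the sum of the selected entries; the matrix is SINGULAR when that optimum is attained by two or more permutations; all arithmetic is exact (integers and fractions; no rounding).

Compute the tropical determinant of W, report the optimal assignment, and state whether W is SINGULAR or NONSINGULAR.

σ = (0, 1, 2, 3): (-3) + 4 + 5 + 26 = 32
σ = (0, 1, 3, 2): (-3) + 4 + 3 + 2 = 6
σ = (0, 2, 1, 3): (-3) + 3 + 7 + 26 = 33
σ = (0, 2, 3, 1): (-3) + 3 + 3 + 20 = 23
σ = (0, 3, 1, 2): (-3) + 1 + 7 + 2 = 7
σ = (0, 3, 2, 1): (-3) + 1 + 5 + 20 = 23
σ = (1, 0, 2, 3): 27 + 2 + 5 + 26 = 60
σ = (1, 0, 3, 2): 27 + 2 + 3 + 2 = 34
σ = (1, 2, 0, 3): 27 + 3 + (-5) + 26 = 51
σ = (1, 2, 3, 0): 27 + 3 + 3 + (-1) = 32
σ = (1, 3, 0, 2): 27 + 1 + (-5) + 2 = 25
σ = (1, 3, 2, 0): 27 + 1 + 5 + (-1) = 32
σ = (2, 0, 1, 3): 8 + 2 + 7 + 26 = 43
σ = (2, 0, 3, 1): 8 + 2 + 3 + 20 = 33
σ = (2, 1, 0, 3): 8 + 4 + (-5) + 26 = 33
σ = (2, 1, 3, 0): 8 + 4 + 3 + (-1) = 14
σ = (2, 3, 0, 1): 8 + 1 + (-5) + 20 = 24
σ = (2, 3, 1, 0): 8 + 1 + 7 + (-1) = 15
σ = (3, 0, 1, 2): (-4) + 2 + 7 + 2 = 7
σ = (3, 0, 2, 1): (-4) + 2 + 5 + 20 = 23
σ = (3, 1, 0, 2): (-4) + 4 + (-5) + 2 = -3
σ = (3, 1, 2, 0): (-4) + 4 + 5 + (-1) = 4
σ = (3, 2, 0, 1): (-4) + 3 + (-5) + 20 = 14
σ = (3, 2, 1, 0): (-4) + 3 + 7 + (-1) = 5
Optimal value attained by: σ = (1, 0, 2, 3).
Answer: det⊕(W) = 60; verdict: NONSINGULAR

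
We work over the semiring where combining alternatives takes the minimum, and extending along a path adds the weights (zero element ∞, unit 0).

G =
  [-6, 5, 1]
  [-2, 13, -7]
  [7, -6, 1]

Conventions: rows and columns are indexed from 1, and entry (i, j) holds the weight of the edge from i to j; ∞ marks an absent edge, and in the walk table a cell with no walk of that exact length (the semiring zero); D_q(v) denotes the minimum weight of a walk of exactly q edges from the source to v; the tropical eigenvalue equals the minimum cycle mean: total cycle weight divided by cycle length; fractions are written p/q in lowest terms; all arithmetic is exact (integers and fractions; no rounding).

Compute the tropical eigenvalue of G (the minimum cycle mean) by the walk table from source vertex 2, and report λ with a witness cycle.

q=0: [∞, 0, ∞]
q=1: [-2, 13, -7]
q=2: [-8, -13, -6]
q=3: [-15, -12, -20]
Optimal cycle mean attained by: cycle 2->3->2, total (-7) + (-6), length 2.
Answer: λ = -13/2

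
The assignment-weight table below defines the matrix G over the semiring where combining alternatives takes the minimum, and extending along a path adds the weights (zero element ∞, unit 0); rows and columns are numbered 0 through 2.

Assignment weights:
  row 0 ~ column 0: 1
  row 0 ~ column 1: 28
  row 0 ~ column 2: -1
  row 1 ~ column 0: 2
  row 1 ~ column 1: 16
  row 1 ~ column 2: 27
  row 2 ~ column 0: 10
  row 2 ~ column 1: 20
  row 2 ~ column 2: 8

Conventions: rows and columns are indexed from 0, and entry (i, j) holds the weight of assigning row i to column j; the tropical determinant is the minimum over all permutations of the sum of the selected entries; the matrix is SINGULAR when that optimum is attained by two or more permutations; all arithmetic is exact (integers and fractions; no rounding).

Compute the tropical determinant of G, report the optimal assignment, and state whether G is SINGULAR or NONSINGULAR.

σ = (0, 1, 2): 1 + 16 + 8 = 25
σ = (0, 2, 1): 1 + 27 + 20 = 48
σ = (1, 0, 2): 28 + 2 + 8 = 38
σ = (1, 2, 0): 28 + 27 + 10 = 65
σ = (2, 0, 1): (-1) + 2 + 20 = 21
σ = (2, 1, 0): (-1) + 16 + 10 = 25
Optimal value attained by: σ = (2, 0, 1).
Answer: det⊕(G) = 21; verdict: NONSINGULAR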